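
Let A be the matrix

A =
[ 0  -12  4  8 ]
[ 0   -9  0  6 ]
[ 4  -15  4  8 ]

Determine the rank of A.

3

Row reduce to echelon form.
Swap R1 ↔ R3
R3 ← R3 − (4/3)·R2: [0, 0, 4, 0]
Echelon form has 3 nonzero rows, so rank(A) = 3.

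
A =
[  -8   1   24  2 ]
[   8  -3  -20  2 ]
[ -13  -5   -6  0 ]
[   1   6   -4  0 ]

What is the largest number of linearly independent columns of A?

4

Row reduce to echelon form.
R2 ← R2 + R1: [0, -2, 4, 4]
R3 ← R3 − (13/8)·R1: [0, -53/8, -45, -13/4]
R4 ← R4 + (1/8)·R1: [0, 49/8, -1, 1/4]
R3 ← R3 − (53/16)·R2: [0, 0, -233/4, -33/2]
R4 ← R4 + (49/16)·R2: [0, 0, 45/4, 25/2]
R4 ← R4 + (45/233)·R3: [0, 0, 0, 2170/233]
Echelon form has 4 nonzero rows, so rank(A) = 4.
The rank gives the maximum number of linearly independent columns: 4.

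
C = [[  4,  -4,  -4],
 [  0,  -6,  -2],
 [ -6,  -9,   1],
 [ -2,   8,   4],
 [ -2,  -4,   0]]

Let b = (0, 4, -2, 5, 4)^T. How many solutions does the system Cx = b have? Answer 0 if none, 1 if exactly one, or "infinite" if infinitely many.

0

Row reduce the augmented matrix [C | b].
R3 ← R3 + (3/2)·R1: [0, -15, -5, -2]
R4 ← R4 + (1/2)·R1: [0, 6, 2, 5]
R5 ← R5 + (1/2)·R1: [0, -6, -2, 4]
R3 ← R3 − (5/2)·R2: [0, 0, 0, -12]
R4 ← R4 + R2: [0, 0, 0, 9]
R5 ← R5 − R2: [0, 0, 0, 0]
R4 ← R4 + (3/4)·R3: [0, 0, 0, 0]
The echelon form has 3 nonzero rows; the last pivot sits in the augmented column, so rank(C) = 2 but rank([C|b]) = 3.
Since the ranks differ, the system is inconsistent.
It has no solutions.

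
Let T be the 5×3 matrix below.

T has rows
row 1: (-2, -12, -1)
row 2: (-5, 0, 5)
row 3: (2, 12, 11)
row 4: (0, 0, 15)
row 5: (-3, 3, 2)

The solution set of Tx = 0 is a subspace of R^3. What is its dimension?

0

Row reduce to echelon form.
R2 ← R2 − (5/2)·R1: [0, 30, 15/2]
R3 ← R3 + R1: [0, 0, 10]
R5 ← R5 − (3/2)·R1: [0, 21, 7/2]
R5 ← R5 − (7/10)·R2: [0, 0, -7/4]
R4 ← R4 − (3/2)·R3: [0, 0, 0]
R5 ← R5 + (7/40)·R3: [0, 0, 0]
3 nonzero rows, so rank(T) = 3.
T has 3 columns; by rank–nullity, nullity = 3 − 3 = 0.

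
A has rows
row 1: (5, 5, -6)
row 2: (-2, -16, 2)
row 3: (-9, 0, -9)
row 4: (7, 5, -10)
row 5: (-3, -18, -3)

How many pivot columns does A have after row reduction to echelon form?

Row reduce to echelon form.
R2 ← R2 + (2/5)·R1: [0, -14, -2/5]
R3 ← R3 + (9/5)·R1: [0, 9, -99/5]
R4 ← R4 − (7/5)·R1: [0, -2, -8/5]
R5 ← R5 + (3/5)·R1: [0, -15, -33/5]
R3 ← R3 + (9/14)·R2: [0, 0, -702/35]
R4 ← R4 − (1/7)·R2: [0, 0, -54/35]
R5 ← R5 − (15/14)·R2: [0, 0, -216/35]
R4 ← R4 − (1/13)·R3: [0, 0, 0]
R5 ← R5 − (4/13)·R3: [0, 0, 0]
Echelon form has 3 nonzero rows, so rank(A) = 3.
Each nonzero row contributes one pivot column: 3 pivot columns.

3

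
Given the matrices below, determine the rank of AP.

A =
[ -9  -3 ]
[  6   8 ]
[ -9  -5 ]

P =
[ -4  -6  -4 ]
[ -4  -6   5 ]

2

First compute AP:
[[ 48,  72,  21],
 [-56, -84,  16],
 [ 56,  84,  11]]
Now row reduce the product.
R2 ← R2 + (7/6)·R1: [0, 0, 81/2]
R3 ← R3 − (7/6)·R1: [0, 0, -27/2]
R3 ← R3 + (1/3)·R2: [0, 0, 0]
2 nonzero rows, so rank(AP) = 2.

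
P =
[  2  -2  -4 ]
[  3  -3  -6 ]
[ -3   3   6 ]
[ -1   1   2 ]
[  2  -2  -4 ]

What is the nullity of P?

2

Row reduce to echelon form.
R2 ← R2 − (3/2)·R1: [0, 0, 0]
R3 ← R3 + (3/2)·R1: [0, 0, 0]
R4 ← R4 + (1/2)·R1: [0, 0, 0]
R5 ← R5 − R1: [0, 0, 0]
1 nonzero row, so rank(P) = 1.
P has 3 columns; by rank–nullity, nullity = 3 − 1 = 2.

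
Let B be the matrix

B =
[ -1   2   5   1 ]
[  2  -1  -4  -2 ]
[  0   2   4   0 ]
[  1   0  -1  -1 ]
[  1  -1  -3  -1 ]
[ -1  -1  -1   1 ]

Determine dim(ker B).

2

Row reduce to echelon form.
R2 ← R2 + (2)·R1: [0, 3, 6, 0]
R4 ← R4 + R1: [0, 2, 4, 0]
R5 ← R5 + R1: [0, 1, 2, 0]
R6 ← R6 − R1: [0, -3, -6, 0]
R3 ← R3 − (2/3)·R2: [0, 0, 0, 0]
R4 ← R4 − (2/3)·R2: [0, 0, 0, 0]
R5 ← R5 − (1/3)·R2: [0, 0, 0, 0]
R6 ← R6 + R2: [0, 0, 0, 0]
2 nonzero rows, so rank(B) = 2.
B has 4 columns; by rank–nullity, nullity = 4 − 2 = 2.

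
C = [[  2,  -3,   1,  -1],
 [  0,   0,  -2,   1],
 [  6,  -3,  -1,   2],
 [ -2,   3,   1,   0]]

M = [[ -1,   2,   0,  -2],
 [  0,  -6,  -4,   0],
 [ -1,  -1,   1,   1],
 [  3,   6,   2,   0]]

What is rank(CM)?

First compute CM:
[[ -6,  15,  11,  -3],
 [  5,   8,   0,  -2],
 [  1,  43,  15, -13],
 [  1, -23, -11,   5]]
Now row reduce the product.
R2 ← R2 + (5/6)·R1: [0, 41/2, 55/6, -9/2]
R3 ← R3 + (1/6)·R1: [0, 91/2, 101/6, -27/2]
R4 ← R4 + (1/6)·R1: [0, -41/2, -55/6, 9/2]
R3 ← R3 − (91/41)·R2: [0, 0, -144/41, -144/41]
R4 ← R4 + R2: [0, 0, 0, 0]
3 nonzero rows, so rank(CM) = 3.

3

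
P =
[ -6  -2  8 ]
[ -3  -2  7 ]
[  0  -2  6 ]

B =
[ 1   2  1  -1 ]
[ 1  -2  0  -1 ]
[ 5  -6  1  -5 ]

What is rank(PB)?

First compute PB:
[[ 32, -56,   2, -32],
 [ 30, -44,   4, -30],
 [ 28, -32,   6, -28]]
Now row reduce the product.
R2 ← R2 − (15/16)·R1: [0, 17/2, 17/8, 0]
R3 ← R3 − (7/8)·R1: [0, 17, 17/4, 0]
R3 ← R3 − (2)·R2: [0, 0, 0, 0]
2 nonzero rows, so rank(PB) = 2.

2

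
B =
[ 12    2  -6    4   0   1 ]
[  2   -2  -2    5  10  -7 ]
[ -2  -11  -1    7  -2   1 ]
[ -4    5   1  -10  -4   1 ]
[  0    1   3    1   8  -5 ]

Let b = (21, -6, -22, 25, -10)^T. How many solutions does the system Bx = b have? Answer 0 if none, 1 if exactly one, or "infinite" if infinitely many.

Row reduce the augmented matrix [B | b].
R2 ← R2 − (1/6)·R1: [0, -7/3, -1, 13/3, 10, -43/6, -19/2]
R3 ← R3 + (1/6)·R1: [0, -32/3, -2, 23/3, -2, 7/6, -37/2]
R4 ← R4 + (1/3)·R1: [0, 17/3, -1, -26/3, -4, 4/3, 32]
R3 ← R3 − (32/7)·R2: [0, 0, 18/7, -85/7, -334/7, 475/14, 349/14]
R4 ← R4 + (17/7)·R2: [0, 0, -24/7, 13/7, 142/7, -225/14, 125/14]
R5 ← R5 + (3/7)·R2: [0, 0, 18/7, 20/7, 86/7, -113/14, -197/14]
R4 ← R4 + (4/3)·R3: [0, 0, 0, -43/3, -130/3, 175/6, 253/6]
R5 ← R5 − R3: [0, 0, 0, 15, 60, -42, -39]
R5 ← R5 + (45/43)·R4: [0, 0, 0, 0, 630/43, -987/86, 441/86]
The echelon form has 5 nonzero rows, and every pivot lies in the first 6 columns, so rank(B) = rank([B|b]) = 5.
The system is consistent.
rank = 5 < 6 unknowns, so there are infinitely many solutions.

infinite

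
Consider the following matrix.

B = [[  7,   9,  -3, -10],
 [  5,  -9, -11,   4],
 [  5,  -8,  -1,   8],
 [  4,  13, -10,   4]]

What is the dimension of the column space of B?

4

Row reduce to echelon form.
R2 ← R2 − (5/7)·R1: [0, -108/7, -62/7, 78/7]
R3 ← R3 − (5/7)·R1: [0, -101/7, 8/7, 106/7]
R4 ← R4 − (4/7)·R1: [0, 55/7, -58/7, 68/7]
R3 ← R3 − (101/108)·R2: [0, 0, 509/54, 85/18]
R4 ← R4 + (55/108)·R2: [0, 0, -691/54, 277/18]
R4 ← R4 + (691/509)·R3: [0, 0, 0, 11096/509]
Echelon form has 4 nonzero rows, so rank(B) = 4.
The column space has dimension equal to the rank: 4.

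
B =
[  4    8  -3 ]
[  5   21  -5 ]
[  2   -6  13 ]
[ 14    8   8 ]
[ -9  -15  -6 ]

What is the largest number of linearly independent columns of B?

3

Row reduce to echelon form.
R2 ← R2 − (5/4)·R1: [0, 11, -5/4]
R3 ← R3 − (1/2)·R1: [0, -10, 29/2]
R4 ← R4 − (7/2)·R1: [0, -20, 37/2]
R5 ← R5 + (9/4)·R1: [0, 3, -51/4]
R3 ← R3 + (10/11)·R2: [0, 0, 147/11]
R4 ← R4 + (20/11)·R2: [0, 0, 357/22]
R5 ← R5 − (3/11)·R2: [0, 0, -273/22]
R4 ← R4 − (17/14)·R3: [0, 0, 0]
R5 ← R5 + (13/14)·R3: [0, 0, 0]
Echelon form has 3 nonzero rows, so rank(B) = 3.
The rank gives the maximum number of linearly independent columns: 3.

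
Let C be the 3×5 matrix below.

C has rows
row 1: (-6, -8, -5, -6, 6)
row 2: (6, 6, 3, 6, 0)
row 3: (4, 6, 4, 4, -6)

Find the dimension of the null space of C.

3

Row reduce to echelon form.
R2 ← R2 + R1: [0, -2, -2, 0, 6]
R3 ← R3 + (2/3)·R1: [0, 2/3, 2/3, 0, -2]
R3 ← R3 + (1/3)·R2: [0, 0, 0, 0, 0]
2 nonzero rows, so rank(C) = 2.
C has 5 columns; by rank–nullity, nullity = 5 − 2 = 3.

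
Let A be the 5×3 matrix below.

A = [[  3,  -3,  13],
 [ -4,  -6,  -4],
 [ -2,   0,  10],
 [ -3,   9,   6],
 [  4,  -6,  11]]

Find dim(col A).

3

Row reduce to echelon form.
R2 ← R2 + (4/3)·R1: [0, -10, 40/3]
R3 ← R3 + (2/3)·R1: [0, -2, 56/3]
R4 ← R4 + R1: [0, 6, 19]
R5 ← R5 − (4/3)·R1: [0, -2, -19/3]
R3 ← R3 − (1/5)·R2: [0, 0, 16]
R4 ← R4 + (3/5)·R2: [0, 0, 27]
R5 ← R5 − (1/5)·R2: [0, 0, -9]
R4 ← R4 − (27/16)·R3: [0, 0, 0]
R5 ← R5 + (9/16)·R3: [0, 0, 0]
Echelon form has 3 nonzero rows, so rank(A) = 3.
The column space has dimension equal to the rank: 3.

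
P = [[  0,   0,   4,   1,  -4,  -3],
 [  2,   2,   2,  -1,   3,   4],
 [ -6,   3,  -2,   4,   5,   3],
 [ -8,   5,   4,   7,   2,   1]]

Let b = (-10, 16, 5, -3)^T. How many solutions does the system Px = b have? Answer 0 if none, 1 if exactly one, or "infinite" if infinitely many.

Row reduce the augmented matrix [P | b].
Swap R1 ↔ R2
R3 ← R3 + (3)·R1: [0, 9, 4, 1, 14, 15, 53]
R4 ← R4 + (4)·R1: [0, 13, 12, 3, 14, 17, 61]
Swap R2 ↔ R3
R4 ← R4 − (13/9)·R2: [0, 0, 56/9, 14/9, -56/9, -14/3, -140/9]
R4 ← R4 − (14/9)·R3: [0, 0, 0, 0, 0, 0, 0]
The echelon form has 3 nonzero rows, and every pivot lies in the first 6 columns, so rank(P) = rank([P|b]) = 3.
The system is consistent.
rank = 3 < 6 unknowns, so there are infinitely many solutions.

infinite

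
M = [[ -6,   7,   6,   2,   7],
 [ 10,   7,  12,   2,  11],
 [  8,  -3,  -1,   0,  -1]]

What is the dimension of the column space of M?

3

Row reduce to echelon form.
R2 ← R2 + (5/3)·R1: [0, 56/3, 22, 16/3, 68/3]
R3 ← R3 + (4/3)·R1: [0, 19/3, 7, 8/3, 25/3]
R3 ← R3 − (19/56)·R2: [0, 0, -13/28, 6/7, 9/14]
Echelon form has 3 nonzero rows, so rank(M) = 3.
The column space has dimension equal to the rank: 3.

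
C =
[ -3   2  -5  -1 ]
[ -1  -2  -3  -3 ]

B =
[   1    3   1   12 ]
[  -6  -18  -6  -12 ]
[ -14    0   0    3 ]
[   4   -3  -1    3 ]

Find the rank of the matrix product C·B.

2

First compute CB:
[[ 51, -42, -14, -78],
 [ 41,  42,  14,  -6]]
Now row reduce the product.
R2 ← R2 − (41/51)·R1: [0, 1288/17, 1288/51, 964/17]
2 nonzero rows, so rank(CB) = 2.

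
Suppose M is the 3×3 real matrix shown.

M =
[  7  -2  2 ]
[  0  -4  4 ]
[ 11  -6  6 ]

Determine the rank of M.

Row reduce to echelon form.
R3 ← R3 − (11/7)·R1: [0, -20/7, 20/7]
R3 ← R3 − (5/7)·R2: [0, 0, 0]
Echelon form has 2 nonzero rows, so rank(M) = 2.

2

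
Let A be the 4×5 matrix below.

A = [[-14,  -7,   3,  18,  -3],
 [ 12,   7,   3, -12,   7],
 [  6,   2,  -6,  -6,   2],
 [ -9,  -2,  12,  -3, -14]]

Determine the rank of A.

3

Row reduce to echelon form.
R2 ← R2 + (6/7)·R1: [0, 1, 39/7, 24/7, 31/7]
R3 ← R3 + (3/7)·R1: [0, -1, -33/7, 12/7, 5/7]
R4 ← R4 − (9/14)·R1: [0, 5/2, 141/14, -102/7, -169/14]
R3 ← R3 + R2: [0, 0, 6/7, 36/7, 36/7]
R4 ← R4 − (5/2)·R2: [0, 0, -27/7, -162/7, -162/7]
R4 ← R4 + (9/2)·R3: [0, 0, 0, 0, 0]
Echelon form has 3 nonzero rows, so rank(A) = 3.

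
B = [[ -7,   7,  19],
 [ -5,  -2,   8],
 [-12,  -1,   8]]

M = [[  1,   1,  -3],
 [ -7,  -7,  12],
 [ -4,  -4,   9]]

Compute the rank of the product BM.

2

First compute BM:
[[-132, -132, 276],
 [-23, -23,  63],
 [-37, -37,  96]]
Now row reduce the product.
R2 ← R2 − (23/132)·R1: [0, 0, 164/11]
R3 ← R3 − (37/132)·R1: [0, 0, 205/11]
R3 ← R3 − (5/4)·R2: [0, 0, 0]
2 nonzero rows, so rank(BM) = 2.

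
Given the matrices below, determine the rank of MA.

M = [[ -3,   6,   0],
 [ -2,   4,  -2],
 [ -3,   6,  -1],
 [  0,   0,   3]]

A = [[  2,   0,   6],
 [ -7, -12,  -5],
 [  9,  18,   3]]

First compute MA:
[[-48, -72, -48],
 [-50, -84, -38],
 [-57, -90, -51],
 [ 27,  54,   9]]
Now row reduce the product.
R2 ← R2 − (25/24)·R1: [0, -9, 12]
R3 ← R3 − (19/16)·R1: [0, -9/2, 6]
R4 ← R4 + (9/16)·R1: [0, 27/2, -18]
R3 ← R3 − (1/2)·R2: [0, 0, 0]
R4 ← R4 + (3/2)·R2: [0, 0, 0]
2 nonzero rows, so rank(MA) = 2.

2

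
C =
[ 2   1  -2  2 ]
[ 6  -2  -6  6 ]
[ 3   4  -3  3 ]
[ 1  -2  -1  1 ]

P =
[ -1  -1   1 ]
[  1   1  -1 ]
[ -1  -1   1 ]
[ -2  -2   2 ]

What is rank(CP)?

First compute CP:
[[ -3,  -3,   3],
 [-14, -14,  14],
 [ -2,  -2,   2],
 [ -4,  -4,   4]]
Now row reduce the product.
R2 ← R2 − (14/3)·R1: [0, 0, 0]
R3 ← R3 − (2/3)·R1: [0, 0, 0]
R4 ← R4 − (4/3)·R1: [0, 0, 0]
1 nonzero row, so rank(CP) = 1.

1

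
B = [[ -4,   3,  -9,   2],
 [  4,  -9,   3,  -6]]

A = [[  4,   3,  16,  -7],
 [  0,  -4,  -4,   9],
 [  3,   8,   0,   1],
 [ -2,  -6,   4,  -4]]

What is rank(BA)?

First compute BA:
[[-47, -108, -68,  38],
 [ 37, 108,  76, -82]]
Now row reduce the product.
R2 ← R2 + (37/47)·R1: [0, 1080/47, 1056/47, -2448/47]
2 nonzero rows, so rank(BA) = 2.

2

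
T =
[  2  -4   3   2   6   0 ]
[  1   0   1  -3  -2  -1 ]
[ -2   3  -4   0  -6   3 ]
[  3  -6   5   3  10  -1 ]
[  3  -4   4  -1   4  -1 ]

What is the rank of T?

3

Row reduce to echelon form.
R2 ← R2 − (1/2)·R1: [0, 2, -1/2, -4, -5, -1]
R3 ← R3 + R1: [0, -1, -1, 2, 0, 3]
R4 ← R4 − (3/2)·R1: [0, 0, 1/2, 0, 1, -1]
R5 ← R5 − (3/2)·R1: [0, 2, -1/2, -4, -5, -1]
R3 ← R3 + (1/2)·R2: [0, 0, -5/4, 0, -5/2, 5/2]
R5 ← R5 − R2: [0, 0, 0, 0, 0, 0]
R4 ← R4 + (2/5)·R3: [0, 0, 0, 0, 0, 0]
Echelon form has 3 nonzero rows, so rank(T) = 3.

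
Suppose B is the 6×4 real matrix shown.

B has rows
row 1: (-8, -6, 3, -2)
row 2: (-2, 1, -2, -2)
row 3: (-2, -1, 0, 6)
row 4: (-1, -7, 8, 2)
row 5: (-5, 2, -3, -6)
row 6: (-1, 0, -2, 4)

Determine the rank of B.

Row reduce to echelon form.
R2 ← R2 − (1/4)·R1: [0, 5/2, -11/4, -3/2]
R3 ← R3 − (1/4)·R1: [0, 1/2, -3/4, 13/2]
R4 ← R4 − (1/8)·R1: [0, -25/4, 61/8, 9/4]
R5 ← R5 − (5/8)·R1: [0, 23/4, -39/8, -19/4]
R6 ← R6 − (1/8)·R1: [0, 3/4, -19/8, 17/4]
R3 ← R3 − (1/5)·R2: [0, 0, -1/5, 34/5]
R4 ← R4 + (5/2)·R2: [0, 0, 3/4, -3/2]
R5 ← R5 − (23/10)·R2: [0, 0, 29/20, -13/10]
R6 ← R6 − (3/10)·R2: [0, 0, -31/20, 47/10]
R4 ← R4 + (15/4)·R3: [0, 0, 0, 24]
R5 ← R5 + (29/4)·R3: [0, 0, 0, 48]
R6 ← R6 − (31/4)·R3: [0, 0, 0, -48]
R5 ← R5 − (2)·R4: [0, 0, 0, 0]
R6 ← R6 + (2)·R4: [0, 0, 0, 0]
Echelon form has 4 nonzero rows, so rank(B) = 4.

4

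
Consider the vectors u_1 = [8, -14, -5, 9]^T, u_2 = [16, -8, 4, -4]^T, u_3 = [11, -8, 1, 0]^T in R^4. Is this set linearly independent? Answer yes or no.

Form the matrix with these vectors as rows and row reduce.
R2 ← R2 − (2)·R1: [0, 20, 14, -22]
R3 ← R3 − (11/8)·R1: [0, 45/4, 63/8, -99/8]
R3 ← R3 − (9/16)·R2: [0, 0, 0, 0]
2 nonzero rows, so the 3 vectors span a space of dimension 2.
Since 2 < 3, the vectors are linearly dependent.

no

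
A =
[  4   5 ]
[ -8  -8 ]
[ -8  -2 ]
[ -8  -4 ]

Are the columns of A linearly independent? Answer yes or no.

Row reduce A to echelon form.
R2 ← R2 + (2)·R1: [0, 2]
R3 ← R3 + (2)·R1: [0, 8]
R4 ← R4 + (2)·R1: [0, 6]
R3 ← R3 − (4)·R2: [0, 0]
R4 ← R4 − (3)·R2: [0, 0]
2 pivots among 2 columns.
Every column is a pivot column, so the columns are linearly independent.

yes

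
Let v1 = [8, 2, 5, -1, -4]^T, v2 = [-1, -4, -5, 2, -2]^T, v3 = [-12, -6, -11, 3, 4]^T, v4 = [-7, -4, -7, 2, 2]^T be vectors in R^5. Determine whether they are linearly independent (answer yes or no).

no

Form the matrix with these vectors as rows and row reduce.
R2 ← R2 + (1/8)·R1: [0, -15/4, -35/8, 15/8, -5/2]
R3 ← R3 + (3/2)·R1: [0, -3, -7/2, 3/2, -2]
R4 ← R4 + (7/8)·R1: [0, -9/4, -21/8, 9/8, -3/2]
R3 ← R3 − (4/5)·R2: [0, 0, 0, 0, 0]
R4 ← R4 − (3/5)·R2: [0, 0, 0, 0, 0]
2 nonzero rows, so the 4 vectors span a space of dimension 2.
Since 2 < 4, the vectors are linearly dependent.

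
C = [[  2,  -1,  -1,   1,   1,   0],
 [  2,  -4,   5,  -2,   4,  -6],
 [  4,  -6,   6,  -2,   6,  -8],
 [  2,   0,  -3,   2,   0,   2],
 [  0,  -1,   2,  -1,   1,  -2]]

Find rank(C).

Row reduce to echelon form.
R2 ← R2 − R1: [0, -3, 6, -3, 3, -6]
R3 ← R3 − (2)·R1: [0, -4, 8, -4, 4, -8]
R4 ← R4 − R1: [0, 1, -2, 1, -1, 2]
R3 ← R3 − (4/3)·R2: [0, 0, 0, 0, 0, 0]
R4 ← R4 + (1/3)·R2: [0, 0, 0, 0, 0, 0]
R5 ← R5 − (1/3)·R2: [0, 0, 0, 0, 0, 0]
Echelon form has 2 nonzero rows, so rank(C) = 2.

2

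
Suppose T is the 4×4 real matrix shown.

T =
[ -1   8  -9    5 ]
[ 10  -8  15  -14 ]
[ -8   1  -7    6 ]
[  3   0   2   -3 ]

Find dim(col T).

Row reduce to echelon form.
R2 ← R2 + (10)·R1: [0, 72, -75, 36]
R3 ← R3 − (8)·R1: [0, -63, 65, -34]
R4 ← R4 + (3)·R1: [0, 24, -25, 12]
R3 ← R3 + (7/8)·R2: [0, 0, -5/8, -5/2]
R4 ← R4 − (1/3)·R2: [0, 0, 0, 0]
Echelon form has 3 nonzero rows, so rank(T) = 3.
The column space has dimension equal to the rank: 3.

3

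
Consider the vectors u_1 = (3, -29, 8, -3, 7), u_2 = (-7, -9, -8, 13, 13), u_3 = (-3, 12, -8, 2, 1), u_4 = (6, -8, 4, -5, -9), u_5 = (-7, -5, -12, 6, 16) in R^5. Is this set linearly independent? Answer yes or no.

no

Form the matrix with these vectors as rows and row reduce.
R2 ← R2 + (7/3)·R1: [0, -230/3, 32/3, 6, 88/3]
R3 ← R3 + R1: [0, -17, 0, -1, 8]
R4 ← R4 − (2)·R1: [0, 50, -12, 1, -23]
R5 ← R5 + (7/3)·R1: [0, -218/3, 20/3, -1, 97/3]
R3 ← R3 − (51/230)·R2: [0, 0, -272/115, -268/115, 172/115]
R4 ← R4 + (15/23)·R2: [0, 0, -116/23, 113/23, -89/23]
R5 ← R5 − (109/115)·R2: [0, 0, -396/115, -769/115, 521/115]
R4 ← R4 − (145/68)·R3: [0, 0, 0, 168/17, -120/17]
R5 ← R5 − (99/68)·R3: [0, 0, 0, -56/17, 40/17]
R5 ← R5 + (1/3)·R4: [0, 0, 0, 0, 0]
4 nonzero rows, so the 5 vectors span a space of dimension 4.
Since 4 < 5, the vectors are linearly dependent.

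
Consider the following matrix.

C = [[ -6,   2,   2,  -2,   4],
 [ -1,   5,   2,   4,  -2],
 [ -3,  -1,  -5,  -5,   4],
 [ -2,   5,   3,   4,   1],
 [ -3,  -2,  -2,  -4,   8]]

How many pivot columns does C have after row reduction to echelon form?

Row reduce to echelon form.
R2 ← R2 − (1/6)·R1: [0, 14/3, 5/3, 13/3, -8/3]
R3 ← R3 − (1/2)·R1: [0, -2, -6, -4, 2]
R4 ← R4 − (1/3)·R1: [0, 13/3, 7/3, 14/3, -1/3]
R5 ← R5 − (1/2)·R1: [0, -3, -3, -3, 6]
R3 ← R3 + (3/7)·R2: [0, 0, -37/7, -15/7, 6/7]
R4 ← R4 − (13/14)·R2: [0, 0, 11/14, 9/14, 15/7]
R5 ← R5 + (9/14)·R2: [0, 0, -27/14, -3/14, 30/7]
R4 ← R4 + (11/74)·R3: [0, 0, 0, 12/37, 84/37]
R5 ← R5 − (27/74)·R3: [0, 0, 0, 21/37, 147/37]
R5 ← R5 − (7/4)·R4: [0, 0, 0, 0, 0]
Echelon form has 4 nonzero rows, so rank(C) = 4.
Each nonzero row contributes one pivot column: 4 pivot columns.

4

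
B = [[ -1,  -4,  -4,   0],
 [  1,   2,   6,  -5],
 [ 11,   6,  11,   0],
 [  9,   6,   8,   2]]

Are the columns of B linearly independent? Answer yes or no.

Row reduce B to echelon form.
R2 ← R2 + R1: [0, -2, 2, -5]
R3 ← R3 + (11)·R1: [0, -38, -33, 0]
R4 ← R4 + (9)·R1: [0, -30, -28, 2]
R3 ← R3 − (19)·R2: [0, 0, -71, 95]
R4 ← R4 − (15)·R2: [0, 0, -58, 77]
R4 ← R4 − (58/71)·R3: [0, 0, 0, -43/71]
4 pivots among 4 columns.
Every column is a pivot column, so the columns are linearly independent.

yes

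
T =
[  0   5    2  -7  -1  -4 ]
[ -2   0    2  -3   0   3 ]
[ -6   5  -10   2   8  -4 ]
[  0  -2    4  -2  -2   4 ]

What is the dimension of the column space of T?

Row reduce to echelon form.
Swap R1 ↔ R2
R3 ← R3 − (3)·R1: [0, 5, -16, 11, 8, -13]
R3 ← R3 − R2: [0, 0, -18, 18, 9, -9]
R4 ← R4 + (2/5)·R2: [0, 0, 24/5, -24/5, -12/5, 12/5]
R4 ← R4 + (4/15)·R3: [0, 0, 0, 0, 0, 0]
Echelon form has 3 nonzero rows, so rank(T) = 3.
The column space has dimension equal to the rank: 3.

3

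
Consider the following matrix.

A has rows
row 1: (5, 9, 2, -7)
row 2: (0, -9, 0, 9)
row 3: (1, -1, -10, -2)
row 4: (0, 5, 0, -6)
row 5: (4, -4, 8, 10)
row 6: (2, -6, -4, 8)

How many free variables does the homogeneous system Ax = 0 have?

Row reduce to echelon form.
R3 ← R3 − (1/5)·R1: [0, -14/5, -52/5, -3/5]
R5 ← R5 − (4/5)·R1: [0, -56/5, 32/5, 78/5]
R6 ← R6 − (2/5)·R1: [0, -48/5, -24/5, 54/5]
R3 ← R3 − (14/45)·R2: [0, 0, -52/5, -17/5]
R4 ← R4 + (5/9)·R2: [0, 0, 0, -1]
R5 ← R5 − (56/45)·R2: [0, 0, 32/5, 22/5]
R6 ← R6 − (16/15)·R2: [0, 0, -24/5, 6/5]
R5 ← R5 + (8/13)·R3: [0, 0, 0, 30/13]
R6 ← R6 − (6/13)·R3: [0, 0, 0, 36/13]
R5 ← R5 + (30/13)·R4: [0, 0, 0, 0]
R6 ← R6 + (36/13)·R4: [0, 0, 0, 0]
4 nonzero rows, so rank(A) = 4.
A has 4 columns; by rank–nullity, nullity = 4 − 4 = 0.

0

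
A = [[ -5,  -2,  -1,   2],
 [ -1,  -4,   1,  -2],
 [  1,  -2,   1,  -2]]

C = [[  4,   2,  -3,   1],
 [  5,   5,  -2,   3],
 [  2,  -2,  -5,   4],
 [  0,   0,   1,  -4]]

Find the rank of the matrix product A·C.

First compute AC:
[[-32, -18,  26, -23],
 [-22, -24,   4,  -1],
 [ -4, -10,  -6,   7]]
Now row reduce the product.
R2 ← R2 − (11/16)·R1: [0, -93/8, -111/8, 237/16]
R3 ← R3 − (1/8)·R1: [0, -31/4, -37/4, 79/8]
R3 ← R3 − (2/3)·R2: [0, 0, 0, 0]
2 nonzero rows, so rank(AC) = 2.

2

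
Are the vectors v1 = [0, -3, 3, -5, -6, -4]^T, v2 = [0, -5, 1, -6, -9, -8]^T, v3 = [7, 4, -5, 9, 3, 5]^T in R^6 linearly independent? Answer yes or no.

Form the matrix with these vectors as rows and row reduce.
Swap R1 ↔ R3
R3 ← R3 − (3/5)·R2: [0, 0, 12/5, -7/5, -3/5, 4/5]
3 nonzero rows, so the 3 vectors span a space of dimension 3.
Since 3 = 3, the vectors are linearly independent.

yes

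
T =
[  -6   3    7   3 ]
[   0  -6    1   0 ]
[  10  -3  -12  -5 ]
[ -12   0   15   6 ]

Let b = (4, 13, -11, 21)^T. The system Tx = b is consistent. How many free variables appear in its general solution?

Row reduce the augmented matrix [T | b].
R3 ← R3 + (5/3)·R1: [0, 2, -1/3, 0, -13/3]
R4 ← R4 − (2)·R1: [0, -6, 1, 0, 13]
R3 ← R3 + (1/3)·R2: [0, 0, 0, 0, 0]
R4 ← R4 − R2: [0, 0, 0, 0, 0]
The echelon form has 2 nonzero rows, and every pivot lies in the first 4 columns, so rank(T) = rank([T|b]) = 2.
The system is consistent.
Free variables = (unknowns) − (rank) = 4 − 2 = 2.

2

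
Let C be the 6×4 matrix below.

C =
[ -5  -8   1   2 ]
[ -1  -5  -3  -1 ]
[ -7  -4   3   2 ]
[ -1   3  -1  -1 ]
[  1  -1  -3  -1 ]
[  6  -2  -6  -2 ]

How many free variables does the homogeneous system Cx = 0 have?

0

Row reduce to echelon form.
R2 ← R2 − (1/5)·R1: [0, -17/5, -16/5, -7/5]
R3 ← R3 − (7/5)·R1: [0, 36/5, 8/5, -4/5]
R4 ← R4 − (1/5)·R1: [0, 23/5, -6/5, -7/5]
R5 ← R5 + (1/5)·R1: [0, -13/5, -14/5, -3/5]
R6 ← R6 + (6/5)·R1: [0, -58/5, -24/5, 2/5]
R3 ← R3 + (36/17)·R2: [0, 0, -88/17, -64/17]
R4 ← R4 + (23/17)·R2: [0, 0, -94/17, -56/17]
R5 ← R5 − (13/17)·R2: [0, 0, -6/17, 8/17]
R6 ← R6 − (58/17)·R2: [0, 0, 104/17, 88/17]
R4 ← R4 − (47/44)·R3: [0, 0, 0, 8/11]
R5 ← R5 − (3/44)·R3: [0, 0, 0, 8/11]
R6 ← R6 + (13/11)·R3: [0, 0, 0, 8/11]
R5 ← R5 − R4: [0, 0, 0, 0]
R6 ← R6 − R4: [0, 0, 0, 0]
4 nonzero rows, so rank(C) = 4.
C has 4 columns; by rank–nullity, nullity = 4 − 4 = 0.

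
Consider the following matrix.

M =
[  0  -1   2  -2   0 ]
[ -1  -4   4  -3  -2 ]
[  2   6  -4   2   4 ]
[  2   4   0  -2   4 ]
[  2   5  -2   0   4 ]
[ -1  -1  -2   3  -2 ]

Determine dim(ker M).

3

Row reduce to echelon form.
Swap R1 ↔ R2
R3 ← R3 + (2)·R1: [0, -2, 4, -4, 0]
R4 ← R4 + (2)·R1: [0, -4, 8, -8, 0]
R5 ← R5 + (2)·R1: [0, -3, 6, -6, 0]
R6 ← R6 − R1: [0, 3, -6, 6, 0]
R3 ← R3 − (2)·R2: [0, 0, 0, 0, 0]
R4 ← R4 − (4)·R2: [0, 0, 0, 0, 0]
R5 ← R5 − (3)·R2: [0, 0, 0, 0, 0]
R6 ← R6 + (3)·R2: [0, 0, 0, 0, 0]
2 nonzero rows, so rank(M) = 2.
M has 5 columns; by rank–nullity, nullity = 5 − 2 = 3.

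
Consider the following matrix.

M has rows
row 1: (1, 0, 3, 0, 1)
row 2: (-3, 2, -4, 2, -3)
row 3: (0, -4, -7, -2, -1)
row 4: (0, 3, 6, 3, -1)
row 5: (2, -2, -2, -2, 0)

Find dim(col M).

4

Row reduce to echelon form.
R2 ← R2 + (3)·R1: [0, 2, 5, 2, 0]
R5 ← R5 − (2)·R1: [0, -2, -8, -2, -2]
R3 ← R3 + (2)·R2: [0, 0, 3, 2, -1]
R4 ← R4 − (3/2)·R2: [0, 0, -3/2, 0, -1]
R5 ← R5 + R2: [0, 0, -3, 0, -2]
R4 ← R4 + (1/2)·R3: [0, 0, 0, 1, -3/2]
R5 ← R5 + R3: [0, 0, 0, 2, -3]
R5 ← R5 − (2)·R4: [0, 0, 0, 0, 0]
Echelon form has 4 nonzero rows, so rank(M) = 4.
The column space has dimension equal to the rank: 4.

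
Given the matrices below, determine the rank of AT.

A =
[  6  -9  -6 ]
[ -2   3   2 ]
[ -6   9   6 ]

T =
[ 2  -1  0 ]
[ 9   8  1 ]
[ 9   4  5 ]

First compute AT:
[[-123, -102, -39],
 [ 41,  34,  13],
 [123, 102,  39]]
Now row reduce the product.
R2 ← R2 + (1/3)·R1: [0, 0, 0]
R3 ← R3 + R1: [0, 0, 0]
1 nonzero row, so rank(AT) = 1.

1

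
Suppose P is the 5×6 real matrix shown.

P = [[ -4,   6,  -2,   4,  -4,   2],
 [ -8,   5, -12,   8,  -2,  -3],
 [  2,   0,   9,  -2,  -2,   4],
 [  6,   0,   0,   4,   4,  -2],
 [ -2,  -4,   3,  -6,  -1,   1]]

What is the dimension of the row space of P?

4

Row reduce to echelon form.
R2 ← R2 − (2)·R1: [0, -7, -8, 0, 6, -7]
R3 ← R3 + (1/2)·R1: [0, 3, 8, 0, -4, 5]
R4 ← R4 + (3/2)·R1: [0, 9, -3, 10, -2, 1]
R5 ← R5 − (1/2)·R1: [0, -7, 4, -8, 1, 0]
R3 ← R3 + (3/7)·R2: [0, 0, 32/7, 0, -10/7, 2]
R4 ← R4 + (9/7)·R2: [0, 0, -93/7, 10, 40/7, -8]
R5 ← R5 − R2: [0, 0, 12, -8, -5, 7]
R4 ← R4 + (93/32)·R3: [0, 0, 0, 10, 25/16, -35/16]
R5 ← R5 − (21/8)·R3: [0, 0, 0, -8, -5/4, 7/4]
R5 ← R5 + (4/5)·R4: [0, 0, 0, 0, 0, 0]
Echelon form has 4 nonzero rows, so rank(P) = 4.
The row space has dimension equal to the rank: 4.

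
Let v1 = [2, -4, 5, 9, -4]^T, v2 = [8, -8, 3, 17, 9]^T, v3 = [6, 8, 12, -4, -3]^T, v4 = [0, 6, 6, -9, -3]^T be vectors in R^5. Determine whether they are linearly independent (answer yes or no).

yes

Form the matrix with these vectors as rows and row reduce.
R2 ← R2 − (4)·R1: [0, 8, -17, -19, 25]
R3 ← R3 − (3)·R1: [0, 20, -3, -31, 9]
R3 ← R3 − (5/2)·R2: [0, 0, 79/2, 33/2, -107/2]
R4 ← R4 − (3/4)·R2: [0, 0, 75/4, 21/4, -87/4]
R4 ← R4 − (75/158)·R3: [0, 0, 0, -204/79, 288/79]
4 nonzero rows, so the 4 vectors span a space of dimension 4.
Since 4 = 4, the vectors are linearly independent.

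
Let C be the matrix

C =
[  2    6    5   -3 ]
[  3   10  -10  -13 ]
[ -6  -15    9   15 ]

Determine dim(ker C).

Row reduce to echelon form.
R2 ← R2 − (3/2)·R1: [0, 1, -35/2, -17/2]
R3 ← R3 + (3)·R1: [0, 3, 24, 6]
R3 ← R3 − (3)·R2: [0, 0, 153/2, 63/2]
3 nonzero rows, so rank(C) = 3.
C has 4 columns; by rank–nullity, nullity = 4 − 3 = 1.

1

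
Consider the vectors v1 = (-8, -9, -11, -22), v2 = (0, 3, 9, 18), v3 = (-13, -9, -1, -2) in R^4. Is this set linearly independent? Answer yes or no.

Form the matrix with these vectors as rows and row reduce.
R3 ← R3 − (13/8)·R1: [0, 45/8, 135/8, 135/4]
R3 ← R3 − (15/8)·R2: [0, 0, 0, 0]
2 nonzero rows, so the 3 vectors span a space of dimension 2.
Since 2 < 3, the vectors are linearly dependent.

no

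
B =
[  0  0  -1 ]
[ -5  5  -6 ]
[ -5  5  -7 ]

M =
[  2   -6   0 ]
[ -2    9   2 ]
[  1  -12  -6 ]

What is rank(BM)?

2

First compute BM:
[[ -1,  12,   6],
 [-26, 147,  46],
 [-27, 159,  52]]
Now row reduce the product.
R2 ← R2 − (26)·R1: [0, -165, -110]
R3 ← R3 − (27)·R1: [0, -165, -110]
R3 ← R3 − R2: [0, 0, 0]
2 nonzero rows, so rank(BM) = 2.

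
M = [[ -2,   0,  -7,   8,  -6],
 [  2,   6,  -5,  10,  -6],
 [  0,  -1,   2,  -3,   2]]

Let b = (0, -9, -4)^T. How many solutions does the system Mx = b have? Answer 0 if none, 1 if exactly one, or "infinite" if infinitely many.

Row reduce the augmented matrix [M | b].
R2 ← R2 + R1: [0, 6, -12, 18, -12, -9]
R3 ← R3 + (1/6)·R2: [0, 0, 0, 0, 0, -11/2]
The echelon form has 3 nonzero rows; the last pivot sits in the augmented column, so rank(M) = 2 but rank([M|b]) = 3.
Since the ranks differ, the system is inconsistent.
It has no solutions.

0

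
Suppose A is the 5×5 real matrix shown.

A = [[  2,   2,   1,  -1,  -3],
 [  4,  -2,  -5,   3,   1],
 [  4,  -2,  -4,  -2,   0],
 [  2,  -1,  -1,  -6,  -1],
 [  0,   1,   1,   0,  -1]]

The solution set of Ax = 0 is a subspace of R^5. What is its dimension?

Row reduce to echelon form.
R2 ← R2 − (2)·R1: [0, -6, -7, 5, 7]
R3 ← R3 − (2)·R1: [0, -6, -6, 0, 6]
R4 ← R4 − R1: [0, -3, -2, -5, 2]
R3 ← R3 − R2: [0, 0, 1, -5, -1]
R4 ← R4 − (1/2)·R2: [0, 0, 3/2, -15/2, -3/2]
R5 ← R5 + (1/6)·R2: [0, 0, -1/6, 5/6, 1/6]
R4 ← R4 − (3/2)·R3: [0, 0, 0, 0, 0]
R5 ← R5 + (1/6)·R3: [0, 0, 0, 0, 0]
3 nonzero rows, so rank(A) = 3.
A has 5 columns; by rank–nullity, nullity = 5 − 3 = 2.

2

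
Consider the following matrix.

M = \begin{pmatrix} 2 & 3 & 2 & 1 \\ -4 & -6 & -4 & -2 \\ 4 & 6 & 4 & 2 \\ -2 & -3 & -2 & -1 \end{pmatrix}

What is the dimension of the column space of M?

1

Row reduce to echelon form.
R2 ← R2 + (2)·R1: [0, 0, 0, 0]
R3 ← R3 − (2)·R1: [0, 0, 0, 0]
R4 ← R4 + R1: [0, 0, 0, 0]
Echelon form has 1 nonzero row, so rank(M) = 1.
The column space has dimension equal to the rank: 1.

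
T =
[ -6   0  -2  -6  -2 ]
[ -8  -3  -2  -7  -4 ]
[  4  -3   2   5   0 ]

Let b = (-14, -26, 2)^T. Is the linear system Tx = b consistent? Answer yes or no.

Row reduce the augmented matrix [T | b].
R2 ← R2 − (4/3)·R1: [0, -3, 2/3, 1, -4/3, -22/3]
R3 ← R3 + (2/3)·R1: [0, -3, 2/3, 1, -4/3, -22/3]
R3 ← R3 − R2: [0, 0, 0, 0, 0, 0]
The echelon form has 2 nonzero rows, and every pivot lies in the first 5 columns, so rank(T) = rank([T|b]) = 2.
The system is consistent.

yes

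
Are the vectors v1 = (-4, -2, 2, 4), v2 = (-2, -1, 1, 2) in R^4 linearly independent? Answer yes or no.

Form the matrix with these vectors as rows and row reduce.
R2 ← R2 − (1/2)·R1: [0, 0, 0, 0]
1 nonzero row, so the 2 vectors span a space of dimension 1.
Since 1 < 2, the vectors are linearly dependent.

no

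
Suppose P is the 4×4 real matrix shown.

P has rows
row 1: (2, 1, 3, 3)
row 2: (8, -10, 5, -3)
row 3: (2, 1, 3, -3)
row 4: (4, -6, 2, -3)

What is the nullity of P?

1

Row reduce to echelon form.
R2 ← R2 − (4)·R1: [0, -14, -7, -15]
R3 ← R3 − R1: [0, 0, 0, -6]
R4 ← R4 − (2)·R1: [0, -8, -4, -9]
R4 ← R4 − (4/7)·R2: [0, 0, 0, -3/7]
R4 ← R4 − (1/14)·R3: [0, 0, 0, 0]
3 nonzero rows, so rank(P) = 3.
P has 4 columns; by rank–nullity, nullity = 4 − 3 = 1.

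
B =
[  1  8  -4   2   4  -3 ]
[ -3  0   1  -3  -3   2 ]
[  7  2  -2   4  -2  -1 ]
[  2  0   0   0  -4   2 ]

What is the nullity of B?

2

Row reduce to echelon form.
R2 ← R2 + (3)·R1: [0, 24, -11, 3, 9, -7]
R3 ← R3 − (7)·R1: [0, -54, 26, -10, -30, 20]
R4 ← R4 − (2)·R1: [0, -16, 8, -4, -12, 8]
R3 ← R3 + (9/4)·R2: [0, 0, 5/4, -13/4, -39/4, 17/4]
R4 ← R4 + (2/3)·R2: [0, 0, 2/3, -2, -6, 10/3]
R4 ← R4 − (8/15)·R3: [0, 0, 0, -4/15, -4/5, 16/15]
4 nonzero rows, so rank(B) = 4.
B has 6 columns; by rank–nullity, nullity = 6 − 4 = 2.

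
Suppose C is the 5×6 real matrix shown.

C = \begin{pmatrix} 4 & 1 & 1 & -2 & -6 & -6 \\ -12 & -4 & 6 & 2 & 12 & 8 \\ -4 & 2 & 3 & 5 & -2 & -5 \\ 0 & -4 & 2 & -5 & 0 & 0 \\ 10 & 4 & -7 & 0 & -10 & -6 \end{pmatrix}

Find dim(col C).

4

Row reduce to echelon form.
R2 ← R2 + (3)·R1: [0, -1, 9, -4, -6, -10]
R3 ← R3 + R1: [0, 3, 4, 3, -8, -11]
R5 ← R5 − (5/2)·R1: [0, 3/2, -19/2, 5, 5, 9]
R3 ← R3 + (3)·R2: [0, 0, 31, -9, -26, -41]
R4 ← R4 − (4)·R2: [0, 0, -34, 11, 24, 40]
R5 ← R5 + (3/2)·R2: [0, 0, 4, -1, -4, -6]
R4 ← R4 + (34/31)·R3: [0, 0, 0, 35/31, -140/31, -154/31]
R5 ← R5 − (4/31)·R3: [0, 0, 0, 5/31, -20/31, -22/31]
R5 ← R5 − (1/7)·R4: [0, 0, 0, 0, 0, 0]
Echelon form has 4 nonzero rows, so rank(C) = 4.
The column space has dimension equal to the rank: 4.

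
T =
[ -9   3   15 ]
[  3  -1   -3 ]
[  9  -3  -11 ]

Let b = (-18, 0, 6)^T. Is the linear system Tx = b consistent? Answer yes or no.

yes

Row reduce the augmented matrix [T | b].
R2 ← R2 + (1/3)·R1: [0, 0, 2, -6]
R3 ← R3 + R1: [0, 0, 4, -12]
R3 ← R3 − (2)·R2: [0, 0, 0, 0]
The echelon form has 2 nonzero rows, and every pivot lies in the first 3 columns, so rank(T) = rank([T|b]) = 2.
The system is consistent.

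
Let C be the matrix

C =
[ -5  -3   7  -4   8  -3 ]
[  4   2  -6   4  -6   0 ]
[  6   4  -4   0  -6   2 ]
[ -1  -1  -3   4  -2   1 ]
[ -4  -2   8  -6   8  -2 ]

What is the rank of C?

3

Row reduce to echelon form.
R2 ← R2 + (4/5)·R1: [0, -2/5, -2/5, 4/5, 2/5, -12/5]
R3 ← R3 + (6/5)·R1: [0, 2/5, 22/5, -24/5, 18/5, -8/5]
R4 ← R4 − (1/5)·R1: [0, -2/5, -22/5, 24/5, -18/5, 8/5]
R5 ← R5 − (4/5)·R1: [0, 2/5, 12/5, -14/5, 8/5, 2/5]
R3 ← R3 + R2: [0, 0, 4, -4, 4, -4]
R4 ← R4 − R2: [0, 0, -4, 4, -4, 4]
R5 ← R5 + R2: [0, 0, 2, -2, 2, -2]
R4 ← R4 + R3: [0, 0, 0, 0, 0, 0]
R5 ← R5 − (1/2)·R3: [0, 0, 0, 0, 0, 0]
Echelon form has 3 nonzero rows, so rank(C) = 3.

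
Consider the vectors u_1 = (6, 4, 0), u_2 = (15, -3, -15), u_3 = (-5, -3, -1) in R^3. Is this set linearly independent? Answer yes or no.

Form the matrix with these vectors as rows and row reduce.
R2 ← R2 − (5/2)·R1: [0, -13, -15]
R3 ← R3 + (5/6)·R1: [0, 1/3, -1]
R3 ← R3 + (1/39)·R2: [0, 0, -18/13]
3 nonzero rows, so the 3 vectors span a space of dimension 3.
Since 3 = 3, the vectors are linearly independent.

yes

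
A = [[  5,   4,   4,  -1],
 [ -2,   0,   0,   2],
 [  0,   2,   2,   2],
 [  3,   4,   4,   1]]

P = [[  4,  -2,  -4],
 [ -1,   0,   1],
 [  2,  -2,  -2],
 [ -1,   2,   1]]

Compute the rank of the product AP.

1

First compute AP:
[[ 25, -20, -25],
 [-10,   8,  10],
 [  0,   0,   0],
 [ 15, -12, -15]]
Now row reduce the product.
R2 ← R2 + (2/5)·R1: [0, 0, 0]
R4 ← R4 − (3/5)·R1: [0, 0, 0]
1 nonzero row, so rank(AP) = 1.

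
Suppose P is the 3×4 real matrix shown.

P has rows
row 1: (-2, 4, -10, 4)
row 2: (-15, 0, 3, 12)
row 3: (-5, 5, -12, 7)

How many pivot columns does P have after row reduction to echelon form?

2

Row reduce to echelon form.
R2 ← R2 − (15/2)·R1: [0, -30, 78, -18]
R3 ← R3 − (5/2)·R1: [0, -5, 13, -3]
R3 ← R3 − (1/6)·R2: [0, 0, 0, 0]
Echelon form has 2 nonzero rows, so rank(P) = 2.
Each nonzero row contributes one pivot column: 2 pivot columns.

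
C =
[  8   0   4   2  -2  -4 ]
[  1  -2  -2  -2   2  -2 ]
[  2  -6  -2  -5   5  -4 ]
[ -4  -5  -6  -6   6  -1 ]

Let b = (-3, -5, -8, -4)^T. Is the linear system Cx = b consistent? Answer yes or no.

no

Row reduce the augmented matrix [C | b].
R2 ← R2 − (1/8)·R1: [0, -2, -5/2, -9/4, 9/4, -3/2, -37/8]
R3 ← R3 − (1/4)·R1: [0, -6, -3, -11/2, 11/2, -3, -29/4]
R4 ← R4 + (1/2)·R1: [0, -5, -4, -5, 5, -3, -11/2]
R3 ← R3 − (3)·R2: [0, 0, 9/2, 5/4, -5/4, 3/2, 53/8]
R4 ← R4 − (5/2)·R2: [0, 0, 9/4, 5/8, -5/8, 3/4, 97/16]
R4 ← R4 − (1/2)·R3: [0, 0, 0, 0, 0, 0, 11/4]
The echelon form has 4 nonzero rows; the last pivot sits in the augmented column, so rank(C) = 3 but rank([C|b]) = 4.
Since the ranks differ, the system is inconsistent.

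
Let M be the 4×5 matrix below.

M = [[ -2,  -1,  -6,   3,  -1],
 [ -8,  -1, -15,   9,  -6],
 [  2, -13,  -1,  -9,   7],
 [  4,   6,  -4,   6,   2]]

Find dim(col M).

Row reduce to echelon form.
R2 ← R2 − (4)·R1: [0, 3, 9, -3, -2]
R3 ← R3 + R1: [0, -14, -7, -6, 6]
R4 ← R4 + (2)·R1: [0, 4, -16, 12, 0]
R3 ← R3 + (14/3)·R2: [0, 0, 35, -20, -10/3]
R4 ← R4 − (4/3)·R2: [0, 0, -28, 16, 8/3]
R4 ← R4 + (4/5)·R3: [0, 0, 0, 0, 0]
Echelon form has 3 nonzero rows, so rank(M) = 3.
The column space has dimension equal to the rank: 3.

3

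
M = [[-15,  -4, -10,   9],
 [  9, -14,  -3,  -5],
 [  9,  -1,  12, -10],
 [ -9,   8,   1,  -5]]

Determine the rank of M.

Row reduce to echelon form.
R2 ← R2 + (3/5)·R1: [0, -82/5, -9, 2/5]
R3 ← R3 + (3/5)·R1: [0, -17/5, 6, -23/5]
R4 ← R4 − (3/5)·R1: [0, 52/5, 7, -52/5]
R3 ← R3 − (17/82)·R2: [0, 0, 645/82, -192/41]
R4 ← R4 + (26/41)·R2: [0, 0, 53/41, -416/41]
R4 ← R4 − (106/645)·R3: [0, 0, 0, -2016/215]
Echelon form has 4 nonzero rows, so rank(M) = 4.

4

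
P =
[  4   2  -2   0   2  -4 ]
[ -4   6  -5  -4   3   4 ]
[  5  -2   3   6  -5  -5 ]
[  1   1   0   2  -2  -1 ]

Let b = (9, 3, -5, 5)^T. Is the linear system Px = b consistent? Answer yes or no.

no

Row reduce the augmented matrix [P | b].
R2 ← R2 + R1: [0, 8, -7, -4, 5, 0, 12]
R3 ← R3 − (5/4)·R1: [0, -9/2, 11/2, 6, -15/2, 0, -65/4]
R4 ← R4 − (1/4)·R1: [0, 1/2, 1/2, 2, -5/2, 0, 11/4]
R3 ← R3 + (9/16)·R2: [0, 0, 25/16, 15/4, -75/16, 0, -19/2]
R4 ← R4 − (1/16)·R2: [0, 0, 15/16, 9/4, -45/16, 0, 2]
R4 ← R4 − (3/5)·R3: [0, 0, 0, 0, 0, 0, 77/10]
The echelon form has 4 nonzero rows; the last pivot sits in the augmented column, so rank(P) = 3 but rank([P|b]) = 4.
Since the ranks differ, the system is inconsistent.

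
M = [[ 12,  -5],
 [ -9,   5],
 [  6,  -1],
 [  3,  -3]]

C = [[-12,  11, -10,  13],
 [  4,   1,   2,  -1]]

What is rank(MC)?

2

First compute MC:
[[-164, 127, -130, 161],
 [128, -94, 100, -122],
 [-76,  65, -62,  79],
 [-48,  30, -36,  42]]
Now row reduce the product.
R2 ← R2 + (32/41)·R1: [0, 210/41, -60/41, 150/41]
R3 ← R3 − (19/41)·R1: [0, 252/41, -72/41, 180/41]
R4 ← R4 − (12/41)·R1: [0, -294/41, 84/41, -210/41]
R3 ← R3 − (6/5)·R2: [0, 0, 0, 0]
R4 ← R4 + (7/5)·R2: [0, 0, 0, 0]
2 nonzero rows, so rank(MC) = 2.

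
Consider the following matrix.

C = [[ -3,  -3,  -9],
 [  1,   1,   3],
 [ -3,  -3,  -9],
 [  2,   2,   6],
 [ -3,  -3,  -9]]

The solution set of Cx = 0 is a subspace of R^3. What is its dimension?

Row reduce to echelon form.
R2 ← R2 + (1/3)·R1: [0, 0, 0]
R3 ← R3 − R1: [0, 0, 0]
R4 ← R4 + (2/3)·R1: [0, 0, 0]
R5 ← R5 − R1: [0, 0, 0]
1 nonzero row, so rank(C) = 1.
C has 3 columns; by rank–nullity, nullity = 3 − 1 = 2.

2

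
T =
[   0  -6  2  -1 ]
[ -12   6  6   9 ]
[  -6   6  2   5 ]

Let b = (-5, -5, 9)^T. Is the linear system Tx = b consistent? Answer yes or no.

no

Row reduce the augmented matrix [T | b].
Swap R1 ↔ R2
R3 ← R3 − (1/2)·R1: [0, 3, -1, 1/2, 23/2]
R3 ← R3 + (1/2)·R2: [0, 0, 0, 0, 9]
The echelon form has 3 nonzero rows; the last pivot sits in the augmented column, so rank(T) = 2 but rank([T|b]) = 3.
Since the ranks differ, the system is inconsistent.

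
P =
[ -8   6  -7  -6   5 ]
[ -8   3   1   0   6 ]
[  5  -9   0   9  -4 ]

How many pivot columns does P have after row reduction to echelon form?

3

Row reduce to echelon form.
R2 ← R2 − R1: [0, -3, 8, 6, 1]
R3 ← R3 + (5/8)·R1: [0, -21/4, -35/8, 21/4, -7/8]
R3 ← R3 − (7/4)·R2: [0, 0, -147/8, -21/4, -21/8]
Echelon form has 3 nonzero rows, so rank(P) = 3.
Each nonzero row contributes one pivot column: 3 pivot columns.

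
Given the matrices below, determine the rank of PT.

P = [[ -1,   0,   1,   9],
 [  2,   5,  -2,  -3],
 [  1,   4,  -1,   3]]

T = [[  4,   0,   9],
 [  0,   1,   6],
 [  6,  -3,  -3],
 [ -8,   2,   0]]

2

First compute PT:
[[-70,  15, -12],
 [ 20,   5,  54],
 [-26,  13,  36]]
Now row reduce the product.
R2 ← R2 + (2/7)·R1: [0, 65/7, 354/7]
R3 ← R3 − (13/35)·R1: [0, 52/7, 1416/35]
R3 ← R3 − (4/5)·R2: [0, 0, 0]
2 nonzero rows, so rank(PT) = 2.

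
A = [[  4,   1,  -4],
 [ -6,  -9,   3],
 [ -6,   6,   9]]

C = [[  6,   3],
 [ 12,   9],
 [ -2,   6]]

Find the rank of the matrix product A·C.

First compute AC:
[[ 44,  -3],
 [-150, -81],
 [ 18,  90]]
Now row reduce the product.
R2 ← R2 + (75/22)·R1: [0, -2007/22]
R3 ← R3 − (9/22)·R1: [0, 2007/22]
R3 ← R3 + R2: [0, 0]
2 nonzero rows, so rank(AC) = 2.

2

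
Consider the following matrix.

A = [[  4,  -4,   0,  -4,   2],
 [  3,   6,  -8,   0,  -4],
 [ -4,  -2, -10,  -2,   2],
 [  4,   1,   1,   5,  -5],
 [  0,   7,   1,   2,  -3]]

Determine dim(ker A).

1

Row reduce to echelon form.
R2 ← R2 − (3/4)·R1: [0, 9, -8, 3, -11/2]
R3 ← R3 + R1: [0, -6, -10, -6, 4]
R4 ← R4 − R1: [0, 5, 1, 9, -7]
R3 ← R3 + (2/3)·R2: [0, 0, -46/3, -4, 1/3]
R4 ← R4 − (5/9)·R2: [0, 0, 49/9, 22/3, -71/18]
R5 ← R5 − (7/9)·R2: [0, 0, 65/9, -1/3, 23/18]
R4 ← R4 + (49/138)·R3: [0, 0, 0, 136/23, -88/23]
R5 ← R5 + (65/138)·R3: [0, 0, 0, -51/23, 33/23]
R5 ← R5 + (3/8)·R4: [0, 0, 0, 0, 0]
4 nonzero rows, so rank(A) = 4.
A has 5 columns; by rank–nullity, nullity = 5 − 4 = 1.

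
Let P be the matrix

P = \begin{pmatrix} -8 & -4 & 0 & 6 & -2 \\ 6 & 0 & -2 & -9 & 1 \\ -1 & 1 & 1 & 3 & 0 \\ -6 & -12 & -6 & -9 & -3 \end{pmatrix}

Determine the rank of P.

2

Row reduce to echelon form.
R2 ← R2 + (3/4)·R1: [0, -3, -2, -9/2, -1/2]
R3 ← R3 − (1/8)·R1: [0, 3/2, 1, 9/4, 1/4]
R4 ← R4 − (3/4)·R1: [0, -9, -6, -27/2, -3/2]
R3 ← R3 + (1/2)·R2: [0, 0, 0, 0, 0]
R4 ← R4 − (3)·R2: [0, 0, 0, 0, 0]
Echelon form has 2 nonzero rows, so rank(P) = 2.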